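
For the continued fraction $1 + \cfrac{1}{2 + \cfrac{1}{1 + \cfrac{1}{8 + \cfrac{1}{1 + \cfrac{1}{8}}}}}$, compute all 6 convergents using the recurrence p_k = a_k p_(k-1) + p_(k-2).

Using the convergent recurrence p_i = a_i*p_{i-1} + p_{i-2}, q_i = a_i*q_{i-1} + q_{i-2} with p_{-2}=0, p_{-1}=1, q_{-2}=1, q_{-1}=0:
  i=0: a_0=1, p_0 = 1*1 + 0 = 1, q_0 = 1*0 + 1 = 1.
  i=1: a_1=2, p_1 = 2*1 + 1 = 3, q_1 = 2*1 + 0 = 2.
  i=2: a_2=1, p_2 = 1*3 + 1 = 4, q_2 = 1*2 + 1 = 3.
  i=3: a_3=8, p_3 = 8*4 + 3 = 35, q_3 = 8*3 + 2 = 26.
  i=4: a_4=1, p_4 = 1*35 + 4 = 39, q_4 = 1*26 + 3 = 29.
  i=5: a_5=8, p_5 = 8*39 + 35 = 347, q_5 = 8*29 + 26 = 258.

1/1, 3/2, 4/3, 35/26, 39/29, 347/258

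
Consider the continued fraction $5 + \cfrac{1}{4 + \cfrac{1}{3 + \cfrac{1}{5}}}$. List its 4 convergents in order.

Using the convergent recurrence p_i = a_i*p_{i-1} + p_{i-2}, q_i = a_i*q_{i-1} + q_{i-2} with p_{-2}=0, p_{-1}=1, q_{-2}=1, q_{-1}=0:
  i=0: a_0=5, p_0 = 5*1 + 0 = 5, q_0 = 5*0 + 1 = 1.
  i=1: a_1=4, p_1 = 4*5 + 1 = 21, q_1 = 4*1 + 0 = 4.
  i=2: a_2=3, p_2 = 3*21 + 5 = 68, q_2 = 3*4 + 1 = 13.
  i=3: a_3=5, p_3 = 5*68 + 21 = 361, q_3 = 5*13 + 4 = 69.

5/1, 21/4, 68/13, 361/69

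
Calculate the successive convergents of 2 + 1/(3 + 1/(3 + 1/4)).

2/1, 7/3, 23/10, 99/43

Using the convergent recurrence p_i = a_i*p_{i-1} + p_{i-2}, q_i = a_i*q_{i-1} + q_{i-2} with p_{-2}=0, p_{-1}=1, q_{-2}=1, q_{-1}=0:
  i=0: a_0=2, p_0 = 2*1 + 0 = 2, q_0 = 2*0 + 1 = 1.
  i=1: a_1=3, p_1 = 3*2 + 1 = 7, q_1 = 3*1 + 0 = 3.
  i=2: a_2=3, p_2 = 3*7 + 2 = 23, q_2 = 3*3 + 1 = 10.
  i=3: a_3=4, p_3 = 4*23 + 7 = 99, q_3 = 4*10 + 3 = 43.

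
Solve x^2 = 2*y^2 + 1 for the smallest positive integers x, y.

(x, y) = (3, 2)

First expand sqrt(2) as a continued fraction. With x_i = (sqrt(2) + m_i)/d_i and (m_0, d_0) = (0, 1): a_0 = floor(sqrt(2)) = 1, since 1^2 = 1 <= 2 < 4 = 2^2.
Iterate m_{i+1} = d_i*a_i - m_i, d_{i+1} = (2 - m_{i+1}^2)/d_i, a_{i+1} = floor((a_0 + m_{i+1})/d_{i+1}):
  m_1 = 1*1 - 0 = 1, d_1 = (2 - 1^2)/1 = 1/1 = 1, a_1 = floor((1 + 1)/1) = 2.
  m_2 = 1*2 - 1 = 1, d_2 = (2 - 1^2)/1 = 1/1 = 1: (m_2, d_2) = (m_1, d_1) = (1, 1), so from here the quotient a_1 repeats; the period length is 1.
So sqrt(2) = [1; (2)] with period length k = 1.
k is odd, so (p_{k-1}, q_{k-1}) only solves x^2 - 2y^2 = -1 and the fundamental solution of x^2 - 2y^2 = 1 is (p_{2k-1}, q_{2k-1}) = (p_1, q_1); compute convergents through index 1, running through the period twice.
Convergents (p_i = a_i*p_{i-1} + p_{i-2}, q_i = a_i*q_{i-1} + q_{i-2} with p_{-2}=0, p_{-1}=1, q_{-2}=1, q_{-1}=0):
  i=0: a_0=1, p_0 = 1*1 + 0 = 1, q_0 = 1*0 + 1 = 1.
  i=1: a_1=2, p_1 = 2*1 + 1 = 3, q_1 = 2*1 + 0 = 2.
Indeed p_0^2 - 2*q_0^2 = 1 - 2 = -1, not +1.
Check: 3^2 - 2*2^2 = 9 - 8 = 1, so (x, y) = (3, 2) solves the equation, and by the theorem it is the least positive solution.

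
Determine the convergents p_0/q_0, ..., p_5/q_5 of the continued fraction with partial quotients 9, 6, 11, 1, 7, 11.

Using the convergent recurrence p_i = a_i*p_{i-1} + p_{i-2}, q_i = a_i*q_{i-1} + q_{i-2} with p_{-2}=0, p_{-1}=1, q_{-2}=1, q_{-1}=0:
  i=0: a_0=9, p_0 = 9*1 + 0 = 9, q_0 = 9*0 + 1 = 1.
  i=1: a_1=6, p_1 = 6*9 + 1 = 55, q_1 = 6*1 + 0 = 6.
  i=2: a_2=11, p_2 = 11*55 + 9 = 614, q_2 = 11*6 + 1 = 67.
  i=3: a_3=1, p_3 = 1*614 + 55 = 669, q_3 = 1*67 + 6 = 73.
  i=4: a_4=7, p_4 = 7*669 + 614 = 5297, q_4 = 7*73 + 67 = 578.
  i=5: a_5=11, p_5 = 11*5297 + 669 = 58936, q_5 = 11*578 + 73 = 6431.

9/1, 55/6, 614/67, 669/73, 5297/578, 58936/6431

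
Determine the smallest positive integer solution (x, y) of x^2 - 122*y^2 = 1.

First expand sqrt(122) as a continued fraction. With x_i = (sqrt(122) + m_i)/d_i and (m_0, d_0) = (0, 1): a_0 = floor(sqrt(122)) = 11, since 11^2 = 121 <= 122 < 144 = 12^2.
Iterate m_{i+1} = d_i*a_i - m_i, d_{i+1} = (122 - m_{i+1}^2)/d_i, a_{i+1} = floor((a_0 + m_{i+1})/d_{i+1}):
  m_1 = 1*11 - 0 = 11, d_1 = (122 - 11^2)/1 = 1/1 = 1, a_1 = floor((11 + 11)/1) = 22.
  m_2 = 1*22 - 11 = 11, d_2 = (122 - 11^2)/1 = 1/1 = 1: (m_2, d_2) = (m_1, d_1) = (11, 1), so from here the quotient a_1 repeats; the period length is 1.
So sqrt(122) = [11; (22)] with period length k = 1.
k is odd, so (p_{k-1}, q_{k-1}) only solves x^2 - 122y^2 = -1 and the fundamental solution of x^2 - 122y^2 = 1 is (p_{2k-1}, q_{2k-1}) = (p_1, q_1); compute convergents through index 1, running through the period twice.
Convergents (p_i = a_i*p_{i-1} + p_{i-2}, q_i = a_i*q_{i-1} + q_{i-2} with p_{-2}=0, p_{-1}=1, q_{-2}=1, q_{-1}=0):
  i=0: a_0=11, p_0 = 11*1 + 0 = 11, q_0 = 11*0 + 1 = 1.
  i=1: a_1=22, p_1 = 22*11 + 1 = 243, q_1 = 22*1 + 0 = 22.
Indeed p_0^2 - 122*q_0^2 = 121 - 122 = -1, not +1.
Check: 243^2 - 122*22^2 = 59049 - 59048 = 1, so (x, y) = (243, 22) solves the equation, and by the theorem it is the least positive solution.

(x, y) = (243, 22)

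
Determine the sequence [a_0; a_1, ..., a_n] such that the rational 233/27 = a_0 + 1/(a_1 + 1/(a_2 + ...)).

Run the Euclidean algorithm on 233 and 27; the successive quotients are the partial quotients a_0, a_1, ... (each step inverts the fractional part left over by the previous one):
  233 = 8*27 + 17, so a_0 = 8.
  27 = 1*17 + 10, so a_1 = 1.
  17 = 1*10 + 7, so a_2 = 1.
  10 = 1*7 + 3, so a_3 = 1.
  7 = 2*3 + 1, so a_4 = 2.
  3 = 3*1 + 0, so a_5 = 3.
The remainder reaches 0 after 6 divisions, so the expansion has 6 partial quotients, read off in order.

[8; 1, 1, 1, 2, 3]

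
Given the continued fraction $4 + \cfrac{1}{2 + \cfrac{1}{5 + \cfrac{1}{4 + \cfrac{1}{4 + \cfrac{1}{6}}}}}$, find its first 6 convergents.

Using the convergent recurrence p_i = a_i*p_{i-1} + p_{i-2}, q_i = a_i*q_{i-1} + q_{i-2} with p_{-2}=0, p_{-1}=1, q_{-2}=1, q_{-1}=0:
  i=0: a_0=4, p_0 = 4*1 + 0 = 4, q_0 = 4*0 + 1 = 1.
  i=1: a_1=2, p_1 = 2*4 + 1 = 9, q_1 = 2*1 + 0 = 2.
  i=2: a_2=5, p_2 = 5*9 + 4 = 49, q_2 = 5*2 + 1 = 11.
  i=3: a_3=4, p_3 = 4*49 + 9 = 205, q_3 = 4*11 + 2 = 46.
  i=4: a_4=4, p_4 = 4*205 + 49 = 869, q_4 = 4*46 + 11 = 195.
  i=5: a_5=6, p_5 = 6*869 + 205 = 5419, q_5 = 6*195 + 46 = 1216.

4/1, 9/2, 49/11, 205/46, 869/195, 5419/1216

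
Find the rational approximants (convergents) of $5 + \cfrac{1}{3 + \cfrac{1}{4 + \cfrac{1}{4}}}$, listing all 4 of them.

Using the convergent recurrence p_i = a_i*p_{i-1} + p_{i-2}, q_i = a_i*q_{i-1} + q_{i-2} with p_{-2}=0, p_{-1}=1, q_{-2}=1, q_{-1}=0:
  i=0: a_0=5, p_0 = 5*1 + 0 = 5, q_0 = 5*0 + 1 = 1.
  i=1: a_1=3, p_1 = 3*5 + 1 = 16, q_1 = 3*1 + 0 = 3.
  i=2: a_2=4, p_2 = 4*16 + 5 = 69, q_2 = 4*3 + 1 = 13.
  i=3: a_3=4, p_3 = 4*69 + 16 = 292, q_3 = 4*13 + 3 = 55.

5/1, 16/3, 69/13, 292/55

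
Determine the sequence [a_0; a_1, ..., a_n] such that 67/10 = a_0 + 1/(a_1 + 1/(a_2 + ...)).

[6; 1, 2, 3]

Run the Euclidean algorithm on 67 and 10; the successive quotients are the partial quotients a_0, a_1, ... (each step inverts the fractional part left over by the previous one):
  67 = 6*10 + 7, so a_0 = 6.
  10 = 1*7 + 3, so a_1 = 1.
  7 = 2*3 + 1, so a_2 = 2.
  3 = 3*1 + 0, so a_3 = 3.
The remainder reaches 0 after 4 divisions, so the expansion has 4 partial quotients, read off in order.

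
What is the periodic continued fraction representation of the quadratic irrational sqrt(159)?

[12; (1, 1, 1, 1, 3, 1, 1, 1, 1, 24)]

Write x_i = (sqrt(159) + m_i)/d_i with (m_0, d_0) = (0, 1). a_0 = floor(sqrt(159)) = 12, since 12^2 = 144 <= 159 < 169 = 13^2.
Iterate m_{i+1} = d_i*a_i - m_i, d_{i+1} = (159 - m_{i+1}^2)/d_i, a_{i+1} = floor((a_0 + m_{i+1})/d_{i+1}):
  m_1 = 1*12 - 0 = 12, d_1 = (159 - 12^2)/1 = 15/1 = 15, a_1 = floor((12 + 12)/15) = 1.
  m_2 = 15*1 - 12 = 3, d_2 = (159 - 3^2)/15 = 150/15 = 10, a_2 = floor((12 + 3)/10) = 1.
  m_3 = 10*1 - 3 = 7, d_3 = (159 - 7^2)/10 = 110/10 = 11, a_3 = floor((12 + 7)/11) = 1.
  m_4 = 11*1 - 7 = 4, d_4 = (159 - 4^2)/11 = 143/11 = 13, a_4 = floor((12 + 4)/13) = 1.
  m_5 = 13*1 - 4 = 9, d_5 = (159 - 9^2)/13 = 78/13 = 6, a_5 = floor((12 + 9)/6) = 3.
  m_6 = 6*3 - 9 = 9, d_6 = (159 - 9^2)/6 = 78/6 = 13, a_6 = floor((12 + 9)/13) = 1.
  m_7 = 13*1 - 9 = 4, d_7 = (159 - 4^2)/13 = 143/13 = 11, a_7 = floor((12 + 4)/11) = 1.
  m_8 = 11*1 - 4 = 7, d_8 = (159 - 7^2)/11 = 110/11 = 10, a_8 = floor((12 + 7)/10) = 1.
  m_9 = 10*1 - 7 = 3, d_9 = (159 - 3^2)/10 = 150/10 = 15, a_9 = floor((12 + 3)/15) = 1.
  m_10 = 15*1 - 3 = 12, d_10 = (159 - 12^2)/15 = 15/15 = 1, a_10 = floor((12 + 12)/1) = 24.
  m_11 = 1*24 - 12 = 12, d_11 = (159 - 12^2)/1 = 15/1 = 15: (m_11, d_11) = (m_1, d_1) = (12, 15), so from here the quotients repeat a_1, ..., a_10; the period length is 10.
Hence the expansion of sqrt(159) is a_0 = 12 followed by the repeating block 1, 1, 1, 1, 3, 1, 1, 1, 1, 24 (period 10).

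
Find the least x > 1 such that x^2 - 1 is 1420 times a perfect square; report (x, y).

First expand sqrt(1420) as a continued fraction. With x_i = (sqrt(1420) + m_i)/d_i and (m_0, d_0) = (0, 1): a_0 = floor(sqrt(1420)) = 37, since 37^2 = 1369 <= 1420 < 1444 = 38^2.
Iterate m_{i+1} = d_i*a_i - m_i, d_{i+1} = (1420 - m_{i+1}^2)/d_i, a_{i+1} = floor((a_0 + m_{i+1})/d_{i+1}):
  m_1 = 1*37 - 0 = 37, d_1 = (1420 - 37^2)/1 = 51/1 = 51, a_1 = floor((37 + 37)/51) = 1.
  m_2 = 51*1 - 37 = 14, d_2 = (1420 - 14^2)/51 = 1224/51 = 24, a_2 = floor((37 + 14)/24) = 2.
  m_3 = 24*2 - 14 = 34, d_3 = (1420 - 34^2)/24 = 264/24 = 11, a_3 = floor((37 + 34)/11) = 6.
  m_4 = 11*6 - 34 = 32, d_4 = (1420 - 32^2)/11 = 396/11 = 36, a_4 = floor((37 + 32)/36) = 1.
  m_5 = 36*1 - 32 = 4, d_5 = (1420 - 4^2)/36 = 1404/36 = 39, a_5 = floor((37 + 4)/39) = 1.
  m_6 = 39*1 - 4 = 35, d_6 = (1420 - 35^2)/39 = 195/39 = 5, a_6 = floor((37 + 35)/5) = 14.
  m_7 = 5*14 - 35 = 35, d_7 = (1420 - 35^2)/5 = 195/5 = 39, a_7 = floor((37 + 35)/39) = 1.
  m_8 = 39*1 - 35 = 4, d_8 = (1420 - 4^2)/39 = 1404/39 = 36, a_8 = floor((37 + 4)/36) = 1.
  m_9 = 36*1 - 4 = 32, d_9 = (1420 - 32^2)/36 = 396/36 = 11, a_9 = floor((37 + 32)/11) = 6.
  m_10 = 11*6 - 32 = 34, d_10 = (1420 - 34^2)/11 = 264/11 = 24, a_10 = floor((37 + 34)/24) = 2.
  m_11 = 24*2 - 34 = 14, d_11 = (1420 - 14^2)/24 = 1224/24 = 51, a_11 = floor((37 + 14)/51) = 1.
  m_12 = 51*1 - 14 = 37, d_12 = (1420 - 37^2)/51 = 51/51 = 1, a_12 = floor((37 + 37)/1) = 74.
  m_13 = 1*74 - 37 = 37, d_13 = (1420 - 37^2)/1 = 51/1 = 51: (m_13, d_13) = (m_1, d_1) = (37, 51), so from here the quotients repeat a_1, ..., a_12; the period length is 12.
So sqrt(1420) = [37; (1, 2, 6, 1, 1, 14, 1, 1, 6, 2, 1, 74)] with period length k = 12.
k is even, so the fundamental solution of x^2 - 1420y^2 = 1 is (p_{k-1}, q_{k-1}) = (p_11, q_11); compute convergents through index 11.
Convergents (p_i = a_i*p_{i-1} + p_{i-2}, q_i = a_i*q_{i-1} + q_{i-2} with p_{-2}=0, p_{-1}=1, q_{-2}=1, q_{-1}=0):
  i=0: a_0=37, p_0 = 37*1 + 0 = 37, q_0 = 37*0 + 1 = 1.
  i=1: a_1=1, p_1 = 1*37 + 1 = 38, q_1 = 1*1 + 0 = 1.
  i=2: a_2=2, p_2 = 2*38 + 37 = 113, q_2 = 2*1 + 1 = 3.
  i=3: a_3=6, p_3 = 6*113 + 38 = 716, q_3 = 6*3 + 1 = 19.
  i=4: a_4=1, p_4 = 1*716 + 113 = 829, q_4 = 1*19 + 3 = 22.
  i=5: a_5=1, p_5 = 1*829 + 716 = 1545, q_5 = 1*22 + 19 = 41.
  i=6: a_6=14, p_6 = 14*1545 + 829 = 22459, q_6 = 14*41 + 22 = 596.
  i=7: a_7=1, p_7 = 1*22459 + 1545 = 24004, q_7 = 1*596 + 41 = 637.
  i=8: a_8=1, p_8 = 1*24004 + 22459 = 46463, q_8 = 1*637 + 596 = 1233.
  i=9: a_9=6, p_9 = 6*46463 + 24004 = 302782, q_9 = 6*1233 + 637 = 8035.
  i=10: a_10=2, p_10 = 2*302782 + 46463 = 652027, q_10 = 2*8035 + 1233 = 17303.
  i=11: a_11=1, p_11 = 1*652027 + 302782 = 954809, q_11 = 1*17303 + 8035 = 25338.
Check: 954809^2 - 1420*25338^2 = 911660226481 - 911660226480 = 1, so (x, y) = (954809, 25338) solves the equation, and by the theorem it is the least positive solution.

(x, y) = (954809, 25338)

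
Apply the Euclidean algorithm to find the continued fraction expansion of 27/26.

Run the Euclidean algorithm on 27 and 26; the successive quotients are the partial quotients a_0, a_1, ... (each step inverts the fractional part left over by the previous one):
  27 = 1*26 + 1, so a_0 = 1.
  26 = 26*1 + 0, so a_1 = 26.
The remainder reaches 0 after 2 divisions, so the expansion has 2 partial quotients, read off in order.

[1; 26]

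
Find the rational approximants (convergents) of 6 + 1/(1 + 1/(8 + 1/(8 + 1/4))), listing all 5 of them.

Using the convergent recurrence p_i = a_i*p_{i-1} + p_{i-2}, q_i = a_i*q_{i-1} + q_{i-2} with p_{-2}=0, p_{-1}=1, q_{-2}=1, q_{-1}=0:
  i=0: a_0=6, p_0 = 6*1 + 0 = 6, q_0 = 6*0 + 1 = 1.
  i=1: a_1=1, p_1 = 1*6 + 1 = 7, q_1 = 1*1 + 0 = 1.
  i=2: a_2=8, p_2 = 8*7 + 6 = 62, q_2 = 8*1 + 1 = 9.
  i=3: a_3=8, p_3 = 8*62 + 7 = 503, q_3 = 8*9 + 1 = 73.
  i=4: a_4=4, p_4 = 4*503 + 62 = 2074, q_4 = 4*73 + 9 = 301.

6/1, 7/1, 62/9, 503/73, 2074/301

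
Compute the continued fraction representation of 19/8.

Run the Euclidean algorithm on 19 and 8; the successive quotients are the partial quotients a_0, a_1, ... (each step inverts the fractional part left over by the previous one):
  19 = 2*8 + 3, so a_0 = 2.
  8 = 2*3 + 2, so a_1 = 2.
  3 = 1*2 + 1, so a_2 = 1.
  2 = 2*1 + 0, so a_3 = 2.
The remainder reaches 0 after 4 divisions, so the expansion has 4 partial quotients, read off in order.

[2; 2, 1, 2]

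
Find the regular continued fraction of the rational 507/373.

Run the Euclidean algorithm on 507 and 373; the successive quotients are the partial quotients a_0, a_1, ... (each step inverts the fractional part left over by the previous one):
  507 = 1*373 + 134, so a_0 = 1.
  373 = 2*134 + 105, so a_1 = 2.
  134 = 1*105 + 29, so a_2 = 1.
  105 = 3*29 + 18, so a_3 = 3.
  29 = 1*18 + 11, so a_4 = 1.
  18 = 1*11 + 7, so a_5 = 1.
  11 = 1*7 + 4, so a_6 = 1.
  7 = 1*4 + 3, so a_7 = 1.
  4 = 1*3 + 1, so a_8 = 1.
  3 = 3*1 + 0, so a_9 = 3.
The remainder reaches 0 after 10 divisions, so the expansion has 10 partial quotients, read off in order.

[1; 2, 1, 3, 1, 1, 1, 1, 1, 3]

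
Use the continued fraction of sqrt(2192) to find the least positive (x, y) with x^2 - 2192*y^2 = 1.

First expand sqrt(2192) as a continued fraction. With x_i = (sqrt(2192) + m_i)/d_i and (m_0, d_0) = (0, 1): a_0 = floor(sqrt(2192)) = 46, since 46^2 = 2116 <= 2192 < 2209 = 47^2.
Iterate m_{i+1} = d_i*a_i - m_i, d_{i+1} = (2192 - m_{i+1}^2)/d_i, a_{i+1} = floor((a_0 + m_{i+1})/d_{i+1}):
  m_1 = 1*46 - 0 = 46, d_1 = (2192 - 46^2)/1 = 76/1 = 76, a_1 = floor((46 + 46)/76) = 1.
  m_2 = 76*1 - 46 = 30, d_2 = (2192 - 30^2)/76 = 1292/76 = 17, a_2 = floor((46 + 30)/17) = 4.
  m_3 = 17*4 - 30 = 38, d_3 = (2192 - 38^2)/17 = 748/17 = 44, a_3 = floor((46 + 38)/44) = 1.
  m_4 = 44*1 - 38 = 6, d_4 = (2192 - 6^2)/44 = 2156/44 = 49, a_4 = floor((46 + 6)/49) = 1.
  m_5 = 49*1 - 6 = 43, d_5 = (2192 - 43^2)/49 = 343/49 = 7, a_5 = floor((46 + 43)/7) = 12.
  m_6 = 7*12 - 43 = 41, d_6 = (2192 - 41^2)/7 = 511/7 = 73, a_6 = floor((46 + 41)/73) = 1.
  m_7 = 73*1 - 41 = 32, d_7 = (2192 - 32^2)/73 = 1168/73 = 16, a_7 = floor((46 + 32)/16) = 4.
  m_8 = 16*4 - 32 = 32, d_8 = (2192 - 32^2)/16 = 1168/16 = 73, a_8 = floor((46 + 32)/73) = 1.
  m_9 = 73*1 - 32 = 41, d_9 = (2192 - 41^2)/73 = 511/73 = 7, a_9 = floor((46 + 41)/7) = 12.
  m_10 = 7*12 - 41 = 43, d_10 = (2192 - 43^2)/7 = 343/7 = 49, a_10 = floor((46 + 43)/49) = 1.
  m_11 = 49*1 - 43 = 6, d_11 = (2192 - 6^2)/49 = 2156/49 = 44, a_11 = floor((46 + 6)/44) = 1.
  m_12 = 44*1 - 6 = 38, d_12 = (2192 - 38^2)/44 = 748/44 = 17, a_12 = floor((46 + 38)/17) = 4.
  m_13 = 17*4 - 38 = 30, d_13 = (2192 - 30^2)/17 = 1292/17 = 76, a_13 = floor((46 + 30)/76) = 1.
  m_14 = 76*1 - 30 = 46, d_14 = (2192 - 46^2)/76 = 76/76 = 1, a_14 = floor((46 + 46)/1) = 92.
  m_15 = 1*92 - 46 = 46, d_15 = (2192 - 46^2)/1 = 76/1 = 76: (m_15, d_15) = (m_1, d_1) = (46, 76), so from here the quotients repeat a_1, ..., a_14; the period length is 14.
So sqrt(2192) = [46; (1, 4, 1, 1, 12, 1, 4, 1, 12, 1, 1, 4, 1, 92)] with period length k = 14.
k is even, so the fundamental solution of x^2 - 2192y^2 = 1 is (p_{k-1}, q_{k-1}) = (p_13, q_13); compute convergents through index 13.
Convergents (p_i = a_i*p_{i-1} + p_{i-2}, q_i = a_i*q_{i-1} + q_{i-2} with p_{-2}=0, p_{-1}=1, q_{-2}=1, q_{-1}=0):
  i=0: a_0=46, p_0 = 46*1 + 0 = 46, q_0 = 46*0 + 1 = 1.
  i=1: a_1=1, p_1 = 1*46 + 1 = 47, q_1 = 1*1 + 0 = 1.
  i=2: a_2=4, p_2 = 4*47 + 46 = 234, q_2 = 4*1 + 1 = 5.
  i=3: a_3=1, p_3 = 1*234 + 47 = 281, q_3 = 1*5 + 1 = 6.
  i=4: a_4=1, p_4 = 1*281 + 234 = 515, q_4 = 1*6 + 5 = 11.
  i=5: a_5=12, p_5 = 12*515 + 281 = 6461, q_5 = 12*11 + 6 = 138.
  i=6: a_6=1, p_6 = 1*6461 + 515 = 6976, q_6 = 1*138 + 11 = 149.
  i=7: a_7=4, p_7 = 4*6976 + 6461 = 34365, q_7 = 4*149 + 138 = 734.
  i=8: a_8=1, p_8 = 1*34365 + 6976 = 41341, q_8 = 1*734 + 149 = 883.
  i=9: a_9=12, p_9 = 12*41341 + 34365 = 530457, q_9 = 12*883 + 734 = 11330.
  i=10: a_10=1, p_10 = 1*530457 + 41341 = 571798, q_10 = 1*11330 + 883 = 12213.
  i=11: a_11=1, p_11 = 1*571798 + 530457 = 1102255, q_11 = 1*12213 + 11330 = 23543.
  i=12: a_12=4, p_12 = 4*1102255 + 571798 = 4980818, q_12 = 4*23543 + 12213 = 106385.
  i=13: a_13=1, p_13 = 1*4980818 + 1102255 = 6083073, q_13 = 1*106385 + 23543 = 129928.
Check: 6083073^2 - 2192*129928^2 = 37003777123329 - 37003777123328 = 1, so (x, y) = (6083073, 129928) solves the equation, and by the theorem it is the least positive solution.

(x, y) = (6083073, 129928)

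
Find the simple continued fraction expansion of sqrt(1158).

Write x_i = (sqrt(1158) + m_i)/d_i with (m_0, d_0) = (0, 1). a_0 = floor(sqrt(1158)) = 34, since 34^2 = 1156 <= 1158 < 1225 = 35^2.
Iterate m_{i+1} = d_i*a_i - m_i, d_{i+1} = (1158 - m_{i+1}^2)/d_i, a_{i+1} = floor((a_0 + m_{i+1})/d_{i+1}):
  m_1 = 1*34 - 0 = 34, d_1 = (1158 - 34^2)/1 = 2/1 = 2, a_1 = floor((34 + 34)/2) = 34.
  m_2 = 2*34 - 34 = 34, d_2 = (1158 - 34^2)/2 = 2/2 = 1, a_2 = floor((34 + 34)/1) = 68.
  m_3 = 1*68 - 34 = 34, d_3 = (1158 - 34^2)/1 = 2/1 = 2: (m_3, d_3) = (m_1, d_1) = (34, 2), so from here the quotients repeat a_1, a_2; the period length is 2.
Hence the expansion of sqrt(1158) is a_0 = 34 followed by the repeating block 34, 68 (period 2).

[34; (34, 68)]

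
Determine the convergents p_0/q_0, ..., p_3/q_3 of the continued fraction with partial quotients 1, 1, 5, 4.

Using the convergent recurrence p_i = a_i*p_{i-1} + p_{i-2}, q_i = a_i*q_{i-1} + q_{i-2} with p_{-2}=0, p_{-1}=1, q_{-2}=1, q_{-1}=0:
  i=0: a_0=1, p_0 = 1*1 + 0 = 1, q_0 = 1*0 + 1 = 1.
  i=1: a_1=1, p_1 = 1*1 + 1 = 2, q_1 = 1*1 + 0 = 1.
  i=2: a_2=5, p_2 = 5*2 + 1 = 11, q_2 = 5*1 + 1 = 6.
  i=3: a_3=4, p_3 = 4*11 + 2 = 46, q_3 = 4*6 + 1 = 25.

1/1, 2/1, 11/6, 46/25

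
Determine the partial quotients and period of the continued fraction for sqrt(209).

Write x_i = (sqrt(209) + m_i)/d_i with (m_0, d_0) = (0, 1). a_0 = floor(sqrt(209)) = 14, since 14^2 = 196 <= 209 < 225 = 15^2.
Iterate m_{i+1} = d_i*a_i - m_i, d_{i+1} = (209 - m_{i+1}^2)/d_i, a_{i+1} = floor((a_0 + m_{i+1})/d_{i+1}):
  m_1 = 1*14 - 0 = 14, d_1 = (209 - 14^2)/1 = 13/1 = 13, a_1 = floor((14 + 14)/13) = 2.
  m_2 = 13*2 - 14 = 12, d_2 = (209 - 12^2)/13 = 65/13 = 5, a_2 = floor((14 + 12)/5) = 5.
  m_3 = 5*5 - 12 = 13, d_3 = (209 - 13^2)/5 = 40/5 = 8, a_3 = floor((14 + 13)/8) = 3.
  m_4 = 8*3 - 13 = 11, d_4 = (209 - 11^2)/8 = 88/8 = 11, a_4 = floor((14 + 11)/11) = 2.
  m_5 = 11*2 - 11 = 11, d_5 = (209 - 11^2)/11 = 88/11 = 8, a_5 = floor((14 + 11)/8) = 3.
  m_6 = 8*3 - 11 = 13, d_6 = (209 - 13^2)/8 = 40/8 = 5, a_6 = floor((14 + 13)/5) = 5.
  m_7 = 5*5 - 13 = 12, d_7 = (209 - 12^2)/5 = 65/5 = 13, a_7 = floor((14 + 12)/13) = 2.
  m_8 = 13*2 - 12 = 14, d_8 = (209 - 14^2)/13 = 13/13 = 1, a_8 = floor((14 + 14)/1) = 28.
  m_9 = 1*28 - 14 = 14, d_9 = (209 - 14^2)/1 = 13/1 = 13: (m_9, d_9) = (m_1, d_1) = (14, 13), so from here the quotients repeat a_1, ..., a_8; the period length is 8.
Hence the expansion of sqrt(209) is a_0 = 14 followed by the repeating block 2, 5, 3, 2, 3, 5, 2, 28 (period 8).

[14; (2, 5, 3, 2, 3, 5, 2, 28)]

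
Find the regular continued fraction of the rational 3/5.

[0; 1, 1, 2]

Run the Euclidean algorithm on 3 and 5; the successive quotients are the partial quotients a_0, a_1, ... (each step inverts the fractional part left over by the previous one):
  3 = 0*5 + 3, so a_0 = 0.
  5 = 1*3 + 2, so a_1 = 1.
  3 = 1*2 + 1, so a_2 = 1.
  2 = 2*1 + 0, so a_3 = 2.
The remainder reaches 0 after 4 divisions, so the expansion has 4 partial quotients, read off in order.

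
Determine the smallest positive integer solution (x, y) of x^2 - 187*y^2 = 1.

First expand sqrt(187) as a continued fraction. With x_i = (sqrt(187) + m_i)/d_i and (m_0, d_0) = (0, 1): a_0 = floor(sqrt(187)) = 13, since 13^2 = 169 <= 187 < 196 = 14^2.
Iterate m_{i+1} = d_i*a_i - m_i, d_{i+1} = (187 - m_{i+1}^2)/d_i, a_{i+1} = floor((a_0 + m_{i+1})/d_{i+1}):
  m_1 = 1*13 - 0 = 13, d_1 = (187 - 13^2)/1 = 18/1 = 18, a_1 = floor((13 + 13)/18) = 1.
  m_2 = 18*1 - 13 = 5, d_2 = (187 - 5^2)/18 = 162/18 = 9, a_2 = floor((13 + 5)/9) = 2.
  m_3 = 9*2 - 5 = 13, d_3 = (187 - 13^2)/9 = 18/9 = 2, a_3 = floor((13 + 13)/2) = 13.
  m_4 = 2*13 - 13 = 13, d_4 = (187 - 13^2)/2 = 18/2 = 9, a_4 = floor((13 + 13)/9) = 2.
  m_5 = 9*2 - 13 = 5, d_5 = (187 - 5^2)/9 = 162/9 = 18, a_5 = floor((13 + 5)/18) = 1.
  m_6 = 18*1 - 5 = 13, d_6 = (187 - 13^2)/18 = 18/18 = 1, a_6 = floor((13 + 13)/1) = 26.
  m_7 = 1*26 - 13 = 13, d_7 = (187 - 13^2)/1 = 18/1 = 18: (m_7, d_7) = (m_1, d_1) = (13, 18), so from here the quotients repeat a_1, ..., a_6; the period length is 6.
So sqrt(187) = [13; (1, 2, 13, 2, 1, 26)] with period length k = 6.
k is even, so the fundamental solution of x^2 - 187y^2 = 1 is (p_{k-1}, q_{k-1}) = (p_5, q_5); compute convergents through index 5.
Convergents (p_i = a_i*p_{i-1} + p_{i-2}, q_i = a_i*q_{i-1} + q_{i-2} with p_{-2}=0, p_{-1}=1, q_{-2}=1, q_{-1}=0):
  i=0: a_0=13, p_0 = 13*1 + 0 = 13, q_0 = 13*0 + 1 = 1.
  i=1: a_1=1, p_1 = 1*13 + 1 = 14, q_1 = 1*1 + 0 = 1.
  i=2: a_2=2, p_2 = 2*14 + 13 = 41, q_2 = 2*1 + 1 = 3.
  i=3: a_3=13, p_3 = 13*41 + 14 = 547, q_3 = 13*3 + 1 = 40.
  i=4: a_4=2, p_4 = 2*547 + 41 = 1135, q_4 = 2*40 + 3 = 83.
  i=5: a_5=1, p_5 = 1*1135 + 547 = 1682, q_5 = 1*83 + 40 = 123.
Check: 1682^2 - 187*123^2 = 2829124 - 2829123 = 1, so (x, y) = (1682, 123) solves the equation, and by the theorem it is the least positive solution.

(x, y) = (1682, 123)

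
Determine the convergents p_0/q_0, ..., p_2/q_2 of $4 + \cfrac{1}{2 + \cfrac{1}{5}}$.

4/1, 9/2, 49/11

Using the convergent recurrence p_i = a_i*p_{i-1} + p_{i-2}, q_i = a_i*q_{i-1} + q_{i-2} with p_{-2}=0, p_{-1}=1, q_{-2}=1, q_{-1}=0:
  i=0: a_0=4, p_0 = 4*1 + 0 = 4, q_0 = 4*0 + 1 = 1.
  i=1: a_1=2, p_1 = 2*4 + 1 = 9, q_1 = 2*1 + 0 = 2.
  i=2: a_2=5, p_2 = 5*9 + 4 = 49, q_2 = 5*2 + 1 = 11.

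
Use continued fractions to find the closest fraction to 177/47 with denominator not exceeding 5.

15/4

Expand x = 177/47 as a continued fraction with the Euclidean algorithm:
  177 = 3*47 + 36, so a_0 = 3.
  47 = 1*36 + 11, so a_1 = 1.
  36 = 3*11 + 3, so a_2 = 3.
  11 = 3*3 + 2, so a_3 = 3.
  3 = 1*2 + 1, so a_4 = 1.
  2 = 2*1 + 0, so a_5 = 2.
so x = [3; 1, 3, 3, 1, 2].
Convergents (p_i = a_i*p_{i-1} + p_{i-2}, q_i = a_i*q_{i-1} + q_{i-2} with p_{-2}=0, p_{-1}=1, q_{-2}=1, q_{-1}=0), until the denominator exceeds 5:
  i=0: a_0=3, p_0 = 3*1 + 0 = 3, q_0 = 3*0 + 1 = 1.
  i=1: a_1=1, p_1 = 1*3 + 1 = 4, q_1 = 1*1 + 0 = 1.
  i=2: a_2=3, p_2 = 3*4 + 3 = 15, q_2 = 3*1 + 1 = 4.
  i=3: a_3=3, p_3 = 3*15 + 4 = 49, q_3 = 3*4 + 1 = 13.
q_3 = 13 > 5, so the last convergent with denominator <= 5 is p_2/q_2 = 15/4.
The closest fraction with denominator <= 5 is either p_2/q_2 or the intermediate fraction (k*p_2 + p_1)/(k*q_2 + q_1) with the largest k >= 1 whose denominator stays <= 5; these approach x as k grows, and every other convergent or intermediate fraction in range is farther away.
Largest k: floor((5 - q_1)/q_2) = floor((5 - 1)/4) = 1.
That gives (1*15 + 4)/(1*4 + 1) = 19/5.
Compare the errors: |x - 15/4| = |177*4 - 15*47|/(47*4) = 3/188, and |x - 19/5| = |177*5 - 19*47|/(47*5) = 8/235.
Cross-multiplying, 3*235 = 705 < 1504 = 8*188, so 3/188 is smaller: the convergent 15/4 is closer to x than 19/5.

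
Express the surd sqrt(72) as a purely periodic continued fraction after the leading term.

Write x_i = (sqrt(72) + m_i)/d_i with (m_0, d_0) = (0, 1). a_0 = floor(sqrt(72)) = 8, since 8^2 = 64 <= 72 < 81 = 9^2.
Iterate m_{i+1} = d_i*a_i - m_i, d_{i+1} = (72 - m_{i+1}^2)/d_i, a_{i+1} = floor((a_0 + m_{i+1})/d_{i+1}):
  m_1 = 1*8 - 0 = 8, d_1 = (72 - 8^2)/1 = 8/1 = 8, a_1 = floor((8 + 8)/8) = 2.
  m_2 = 8*2 - 8 = 8, d_2 = (72 - 8^2)/8 = 8/8 = 1, a_2 = floor((8 + 8)/1) = 16.
  m_3 = 1*16 - 8 = 8, d_3 = (72 - 8^2)/1 = 8/1 = 8: (m_3, d_3) = (m_1, d_1) = (8, 8), so from here the quotients repeat a_1, a_2; the period length is 2.
Hence the expansion of sqrt(72) is a_0 = 8 followed by the repeating block 2, 16 (period 2).

[8; (2, 16)]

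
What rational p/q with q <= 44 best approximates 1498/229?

Expand x = 1498/229 as a continued fraction with the Euclidean algorithm:
  1498 = 6*229 + 124, so a_0 = 6.
  229 = 1*124 + 105, so a_1 = 1.
  124 = 1*105 + 19, so a_2 = 1.
  105 = 5*19 + 10, so a_3 = 5.
  19 = 1*10 + 9, so a_4 = 1.
  10 = 1*9 + 1, so a_5 = 1.
  9 = 9*1 + 0, so a_6 = 9.
so x = [6; 1, 1, 5, 1, 1, 9].
Convergents (p_i = a_i*p_{i-1} + p_{i-2}, q_i = a_i*q_{i-1} + q_{i-2} with p_{-2}=0, p_{-1}=1, q_{-2}=1, q_{-1}=0), until the denominator exceeds 44:
  i=0: a_0=6, p_0 = 6*1 + 0 = 6, q_0 = 6*0 + 1 = 1.
  i=1: a_1=1, p_1 = 1*6 + 1 = 7, q_1 = 1*1 + 0 = 1.
  i=2: a_2=1, p_2 = 1*7 + 6 = 13, q_2 = 1*1 + 1 = 2.
  i=3: a_3=5, p_3 = 5*13 + 7 = 72, q_3 = 5*2 + 1 = 11.
  i=4: a_4=1, p_4 = 1*72 + 13 = 85, q_4 = 1*11 + 2 = 13.
  i=5: a_5=1, p_5 = 1*85 + 72 = 157, q_5 = 1*13 + 11 = 24.
  i=6: a_6=9, p_6 = 9*157 + 85 = 1498, q_6 = 9*24 + 13 = 229.
q_6 = 229 > 44, so the last convergent with denominator <= 44 is p_5/q_5 = 157/24.
The closest fraction with denominator <= 44 is either p_5/q_5 or the intermediate fraction (k*p_5 + p_4)/(k*q_5 + q_4) with the largest k >= 1 whose denominator stays <= 44; these approach x as k grows, and every other convergent or intermediate fraction in range is farther away.
Largest k: floor((44 - q_4)/q_5) = floor((44 - 13)/24) = 1.
That gives (1*157 + 85)/(1*24 + 13) = 242/37.
Compare the errors: |x - 157/24| = |1498*24 - 157*229|/(229*24) = 1/5496, and |x - 242/37| = |1498*37 - 242*229|/(229*37) = 8/8473.
Cross-multiplying, 1*8473 = 8473 < 43968 = 8*5496, so 1/5496 is smaller: the convergent 157/24 is closer to x than 242/37.

157/24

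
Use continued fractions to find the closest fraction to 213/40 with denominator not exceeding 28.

149/28

Expand x = 213/40 as a continued fraction with the Euclidean algorithm:
  213 = 5*40 + 13, so a_0 = 5.
  40 = 3*13 + 1, so a_1 = 3.
  13 = 13*1 + 0, so a_2 = 13.
so x = [5; 3, 13].
Convergents (p_i = a_i*p_{i-1} + p_{i-2}, q_i = a_i*q_{i-1} + q_{i-2} with p_{-2}=0, p_{-1}=1, q_{-2}=1, q_{-1}=0), until the denominator exceeds 28:
  i=0: a_0=5, p_0 = 5*1 + 0 = 5, q_0 = 5*0 + 1 = 1.
  i=1: a_1=3, p_1 = 3*5 + 1 = 16, q_1 = 3*1 + 0 = 3.
  i=2: a_2=13, p_2 = 13*16 + 5 = 213, q_2 = 13*3 + 1 = 40.
q_2 = 40 > 28, so the last convergent with denominator <= 28 is p_1/q_1 = 16/3.
The closest fraction with denominator <= 28 is either p_1/q_1 or the intermediate fraction (k*p_1 + p_0)/(k*q_1 + q_0) with the largest k >= 1 whose denominator stays <= 28; these approach x as k grows, and every other convergent or intermediate fraction in range is farther away.
Largest k: floor((28 - q_0)/q_1) = floor((28 - 1)/3) = 9.
That gives (9*16 + 5)/(9*3 + 1) = 149/28.
Compare the errors: |x - 16/3| = |213*3 - 16*40|/(40*3) = 1/120, and |x - 149/28| = |213*28 - 149*40|/(40*28) = 4/1120.
Cross-multiplying, 4*120 = 480 < 1120 = 1*1120, so 4/1120 is smaller: the intermediate fraction 149/28 is closer to x than 16/3.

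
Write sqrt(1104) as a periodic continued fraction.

Write x_i = (sqrt(1104) + m_i)/d_i with (m_0, d_0) = (0, 1). a_0 = floor(sqrt(1104)) = 33, since 33^2 = 1089 <= 1104 < 1156 = 34^2.
Iterate m_{i+1} = d_i*a_i - m_i, d_{i+1} = (1104 - m_{i+1}^2)/d_i, a_{i+1} = floor((a_0 + m_{i+1})/d_{i+1}):
  m_1 = 1*33 - 0 = 33, d_1 = (1104 - 33^2)/1 = 15/1 = 15, a_1 = floor((33 + 33)/15) = 4.
  m_2 = 15*4 - 33 = 27, d_2 = (1104 - 27^2)/15 = 375/15 = 25, a_2 = floor((33 + 27)/25) = 2.
  m_3 = 25*2 - 27 = 23, d_3 = (1104 - 23^2)/25 = 575/25 = 23, a_3 = floor((33 + 23)/23) = 2.
  m_4 = 23*2 - 23 = 23, d_4 = (1104 - 23^2)/23 = 575/23 = 25, a_4 = floor((33 + 23)/25) = 2.
  m_5 = 25*2 - 23 = 27, d_5 = (1104 - 27^2)/25 = 375/25 = 15, a_5 = floor((33 + 27)/15) = 4.
  m_6 = 15*4 - 27 = 33, d_6 = (1104 - 33^2)/15 = 15/15 = 1, a_6 = floor((33 + 33)/1) = 66.
  m_7 = 1*66 - 33 = 33, d_7 = (1104 - 33^2)/1 = 15/1 = 15: (m_7, d_7) = (m_1, d_1) = (33, 15), so from here the quotients repeat a_1, ..., a_6; the period length is 6.
Hence the expansion of sqrt(1104) is a_0 = 33 followed by the repeating block 4, 2, 2, 2, 4, 66 (period 6).

[33; (4, 2, 2, 2, 4, 66)]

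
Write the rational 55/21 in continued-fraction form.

Run the Euclidean algorithm on 55 and 21; the successive quotients are the partial quotients a_0, a_1, ... (each step inverts the fractional part left over by the previous one):
  55 = 2*21 + 13, so a_0 = 2.
  21 = 1*13 + 8, so a_1 = 1.
  13 = 1*8 + 5, so a_2 = 1.
  8 = 1*5 + 3, so a_3 = 1.
  5 = 1*3 + 2, so a_4 = 1.
  3 = 1*2 + 1, so a_5 = 1.
  2 = 2*1 + 0, so a_6 = 2.
The remainder reaches 0 after 7 divisions, so the expansion has 7 partial quotients, read off in order.

[2; 1, 1, 1, 1, 1, 2]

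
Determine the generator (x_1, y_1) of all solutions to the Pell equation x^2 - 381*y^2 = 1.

(x, y) = (1015, 52)

First expand sqrt(381) as a continued fraction. With x_i = (sqrt(381) + m_i)/d_i and (m_0, d_0) = (0, 1): a_0 = floor(sqrt(381)) = 19, since 19^2 = 361 <= 381 < 400 = 20^2.
Iterate m_{i+1} = d_i*a_i - m_i, d_{i+1} = (381 - m_{i+1}^2)/d_i, a_{i+1} = floor((a_0 + m_{i+1})/d_{i+1}):
  m_1 = 1*19 - 0 = 19, d_1 = (381 - 19^2)/1 = 20/1 = 20, a_1 = floor((19 + 19)/20) = 1.
  m_2 = 20*1 - 19 = 1, d_2 = (381 - 1^2)/20 = 380/20 = 19, a_2 = floor((19 + 1)/19) = 1.
  m_3 = 19*1 - 1 = 18, d_3 = (381 - 18^2)/19 = 57/19 = 3, a_3 = floor((19 + 18)/3) = 12.
  m_4 = 3*12 - 18 = 18, d_4 = (381 - 18^2)/3 = 57/3 = 19, a_4 = floor((19 + 18)/19) = 1.
  m_5 = 19*1 - 18 = 1, d_5 = (381 - 1^2)/19 = 380/19 = 20, a_5 = floor((19 + 1)/20) = 1.
  m_6 = 20*1 - 1 = 19, d_6 = (381 - 19^2)/20 = 20/20 = 1, a_6 = floor((19 + 19)/1) = 38.
  m_7 = 1*38 - 19 = 19, d_7 = (381 - 19^2)/1 = 20/1 = 20: (m_7, d_7) = (m_1, d_1) = (19, 20), so from here the quotients repeat a_1, ..., a_6; the period length is 6.
So sqrt(381) = [19; (1, 1, 12, 1, 1, 38)] with period length k = 6.
k is even, so the fundamental solution of x^2 - 381y^2 = 1 is (p_{k-1}, q_{k-1}) = (p_5, q_5); compute convergents through index 5.
Convergents (p_i = a_i*p_{i-1} + p_{i-2}, q_i = a_i*q_{i-1} + q_{i-2} with p_{-2}=0, p_{-1}=1, q_{-2}=1, q_{-1}=0):
  i=0: a_0=19, p_0 = 19*1 + 0 = 19, q_0 = 19*0 + 1 = 1.
  i=1: a_1=1, p_1 = 1*19 + 1 = 20, q_1 = 1*1 + 0 = 1.
  i=2: a_2=1, p_2 = 1*20 + 19 = 39, q_2 = 1*1 + 1 = 2.
  i=3: a_3=12, p_3 = 12*39 + 20 = 488, q_3 = 12*2 + 1 = 25.
  i=4: a_4=1, p_4 = 1*488 + 39 = 527, q_4 = 1*25 + 2 = 27.
  i=5: a_5=1, p_5 = 1*527 + 488 = 1015, q_5 = 1*27 + 25 = 52.
Check: 1015^2 - 381*52^2 = 1030225 - 1030224 = 1, so (x, y) = (1015, 52) solves the equation, and by the theorem it is the least positive solution.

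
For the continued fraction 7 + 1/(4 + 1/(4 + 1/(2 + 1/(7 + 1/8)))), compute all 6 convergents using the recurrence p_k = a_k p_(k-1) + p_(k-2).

Using the convergent recurrence p_i = a_i*p_{i-1} + p_{i-2}, q_i = a_i*q_{i-1} + q_{i-2} with p_{-2}=0, p_{-1}=1, q_{-2}=1, q_{-1}=0:
  i=0: a_0=7, p_0 = 7*1 + 0 = 7, q_0 = 7*0 + 1 = 1.
  i=1: a_1=4, p_1 = 4*7 + 1 = 29, q_1 = 4*1 + 0 = 4.
  i=2: a_2=4, p_2 = 4*29 + 7 = 123, q_2 = 4*4 + 1 = 17.
  i=3: a_3=2, p_3 = 2*123 + 29 = 275, q_3 = 2*17 + 4 = 38.
  i=4: a_4=7, p_4 = 7*275 + 123 = 2048, q_4 = 7*38 + 17 = 283.
  i=5: a_5=8, p_5 = 8*2048 + 275 = 16659, q_5 = 8*283 + 38 = 2302.

7/1, 29/4, 123/17, 275/38, 2048/283, 16659/2302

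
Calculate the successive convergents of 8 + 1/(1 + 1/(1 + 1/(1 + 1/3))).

8/1, 9/1, 17/2, 26/3, 95/11

Using the convergent recurrence p_i = a_i*p_{i-1} + p_{i-2}, q_i = a_i*q_{i-1} + q_{i-2} with p_{-2}=0, p_{-1}=1, q_{-2}=1, q_{-1}=0:
  i=0: a_0=8, p_0 = 8*1 + 0 = 8, q_0 = 8*0 + 1 = 1.
  i=1: a_1=1, p_1 = 1*8 + 1 = 9, q_1 = 1*1 + 0 = 1.
  i=2: a_2=1, p_2 = 1*9 + 8 = 17, q_2 = 1*1 + 1 = 2.
  i=3: a_3=1, p_3 = 1*17 + 9 = 26, q_3 = 1*2 + 1 = 3.
  i=4: a_4=3, p_4 = 3*26 + 17 = 95, q_4 = 3*3 + 2 = 11.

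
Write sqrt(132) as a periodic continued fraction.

[11; (2, 22)]

Write x_i = (sqrt(132) + m_i)/d_i with (m_0, d_0) = (0, 1). a_0 = floor(sqrt(132)) = 11, since 11^2 = 121 <= 132 < 144 = 12^2.
Iterate m_{i+1} = d_i*a_i - m_i, d_{i+1} = (132 - m_{i+1}^2)/d_i, a_{i+1} = floor((a_0 + m_{i+1})/d_{i+1}):
  m_1 = 1*11 - 0 = 11, d_1 = (132 - 11^2)/1 = 11/1 = 11, a_1 = floor((11 + 11)/11) = 2.
  m_2 = 11*2 - 11 = 11, d_2 = (132 - 11^2)/11 = 11/11 = 1, a_2 = floor((11 + 11)/1) = 22.
  m_3 = 1*22 - 11 = 11, d_3 = (132 - 11^2)/1 = 11/1 = 11: (m_3, d_3) = (m_1, d_1) = (11, 11), so from here the quotients repeat a_1, a_2; the period length is 2.
Hence the expansion of sqrt(132) is a_0 = 11 followed by the repeating block 2, 22 (period 2).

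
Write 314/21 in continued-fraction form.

Run the Euclidean algorithm on 314 and 21; the successive quotients are the partial quotients a_0, a_1, ... (each step inverts the fractional part left over by the previous one):
  314 = 14*21 + 20, so a_0 = 14.
  21 = 1*20 + 1, so a_1 = 1.
  20 = 20*1 + 0, so a_2 = 20.
The remainder reaches 0 after 3 divisions, so the expansion has 3 partial quotients, read off in order.

[14; 1, 20]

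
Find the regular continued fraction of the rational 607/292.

[2; 12, 1, 2, 3, 2]

Run the Euclidean algorithm on 607 and 292; the successive quotients are the partial quotients a_0, a_1, ... (each step inverts the fractional part left over by the previous one):
  607 = 2*292 + 23, so a_0 = 2.
  292 = 12*23 + 16, so a_1 = 12.
  23 = 1*16 + 7, so a_2 = 1.
  16 = 2*7 + 2, so a_3 = 2.
  7 = 3*2 + 1, so a_4 = 3.
  2 = 2*1 + 0, so a_5 = 2.
The remainder reaches 0 after 6 divisions, so the expansion has 6 partial quotients, read off in order.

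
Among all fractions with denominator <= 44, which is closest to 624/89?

7/1

Expand x = 624/89 as a continued fraction with the Euclidean algorithm:
  624 = 7*89 + 1, so a_0 = 7.
  89 = 89*1 + 0, so a_1 = 89.
so x = [7; 89].
Convergents (p_i = a_i*p_{i-1} + p_{i-2}, q_i = a_i*q_{i-1} + q_{i-2} with p_{-2}=0, p_{-1}=1, q_{-2}=1, q_{-1}=0), until the denominator exceeds 44:
  i=0: a_0=7, p_0 = 7*1 + 0 = 7, q_0 = 7*0 + 1 = 1.
  i=1: a_1=89, p_1 = 89*7 + 1 = 624, q_1 = 89*1 + 0 = 89.
q_1 = 89 > 44, so the last convergent with denominator <= 44 is p_0/q_0 = 7/1.
The closest fraction with denominator <= 44 is either p_0/q_0 or the intermediate fraction (k*p_0 + p_{-1})/(k*q_0 + q_{-1}) with the largest k >= 1 whose denominator stays <= 44; these approach x as k grows, and every other convergent or intermediate fraction in range is farther away.
Largest k: floor((44 - q_{-1})/q_0) = floor((44 - 0)/1) = 44 (using the seeds p_{-1} = 1, q_{-1} = 0).
That gives (44*7 + 1)/(44*1 + 0) = 309/44.
Compare the errors: |x - 7/1| = |624*1 - 7*89|/(89*1) = 1/89, and |x - 309/44| = |624*44 - 309*89|/(89*44) = 45/3916.
Cross-multiplying, 1*3916 = 3916 < 4005 = 45*89, so 1/89 is smaller: the convergent 7/1 is closer to x than 309/44.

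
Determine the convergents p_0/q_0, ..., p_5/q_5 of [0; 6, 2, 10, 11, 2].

0/1, 1/6, 2/13, 21/136, 233/1509, 487/3154

Using the convergent recurrence p_i = a_i*p_{i-1} + p_{i-2}, q_i = a_i*q_{i-1} + q_{i-2} with p_{-2}=0, p_{-1}=1, q_{-2}=1, q_{-1}=0:
  i=0: a_0=0, p_0 = 0*1 + 0 = 0, q_0 = 0*0 + 1 = 1.
  i=1: a_1=6, p_1 = 6*0 + 1 = 1, q_1 = 6*1 + 0 = 6.
  i=2: a_2=2, p_2 = 2*1 + 0 = 2, q_2 = 2*6 + 1 = 13.
  i=3: a_3=10, p_3 = 10*2 + 1 = 21, q_3 = 10*13 + 6 = 136.
  i=4: a_4=11, p_4 = 11*21 + 2 = 233, q_4 = 11*136 + 13 = 1509.
  i=5: a_5=2, p_5 = 2*233 + 21 = 487, q_5 = 2*1509 + 136 = 3154.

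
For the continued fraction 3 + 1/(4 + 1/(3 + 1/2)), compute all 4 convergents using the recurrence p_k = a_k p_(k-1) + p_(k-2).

Using the convergent recurrence p_i = a_i*p_{i-1} + p_{i-2}, q_i = a_i*q_{i-1} + q_{i-2} with p_{-2}=0, p_{-1}=1, q_{-2}=1, q_{-1}=0:
  i=0: a_0=3, p_0 = 3*1 + 0 = 3, q_0 = 3*0 + 1 = 1.
  i=1: a_1=4, p_1 = 4*3 + 1 = 13, q_1 = 4*1 + 0 = 4.
  i=2: a_2=3, p_2 = 3*13 + 3 = 42, q_2 = 3*4 + 1 = 13.
  i=3: a_3=2, p_3 = 2*42 + 13 = 97, q_3 = 2*13 + 4 = 30.

3/1, 13/4, 42/13, 97/30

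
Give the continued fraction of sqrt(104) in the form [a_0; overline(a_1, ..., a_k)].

Write x_i = (sqrt(104) + m_i)/d_i with (m_0, d_0) = (0, 1). a_0 = floor(sqrt(104)) = 10, since 10^2 = 100 <= 104 < 121 = 11^2.
Iterate m_{i+1} = d_i*a_i - m_i, d_{i+1} = (104 - m_{i+1}^2)/d_i, a_{i+1} = floor((a_0 + m_{i+1})/d_{i+1}):
  m_1 = 1*10 - 0 = 10, d_1 = (104 - 10^2)/1 = 4/1 = 4, a_1 = floor((10 + 10)/4) = 5.
  m_2 = 4*5 - 10 = 10, d_2 = (104 - 10^2)/4 = 4/4 = 1, a_2 = floor((10 + 10)/1) = 20.
  m_3 = 1*20 - 10 = 10, d_3 = (104 - 10^2)/1 = 4/1 = 4: (m_3, d_3) = (m_1, d_1) = (10, 4), so from here the quotients repeat a_1, a_2; the period length is 2.
Hence the expansion of sqrt(104) is a_0 = 10 followed by the repeating block 5, 20 (period 2).

[10; overline(5, 20)]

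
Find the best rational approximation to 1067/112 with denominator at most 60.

Expand x = 1067/112 as a continued fraction with the Euclidean algorithm:
  1067 = 9*112 + 59, so a_0 = 9.
  112 = 1*59 + 53, so a_1 = 1.
  59 = 1*53 + 6, so a_2 = 1.
  53 = 8*6 + 5, so a_3 = 8.
  6 = 1*5 + 1, so a_4 = 1.
  5 = 5*1 + 0, so a_5 = 5.
so x = [9; 1, 1, 8, 1, 5].
Convergents (p_i = a_i*p_{i-1} + p_{i-2}, q_i = a_i*q_{i-1} + q_{i-2} with p_{-2}=0, p_{-1}=1, q_{-2}=1, q_{-1}=0), until the denominator exceeds 60:
  i=0: a_0=9, p_0 = 9*1 + 0 = 9, q_0 = 9*0 + 1 = 1.
  i=1: a_1=1, p_1 = 1*9 + 1 = 10, q_1 = 1*1 + 0 = 1.
  i=2: a_2=1, p_2 = 1*10 + 9 = 19, q_2 = 1*1 + 1 = 2.
  i=3: a_3=8, p_3 = 8*19 + 10 = 162, q_3 = 8*2 + 1 = 17.
  i=4: a_4=1, p_4 = 1*162 + 19 = 181, q_4 = 1*17 + 2 = 19.
  i=5: a_5=5, p_5 = 5*181 + 162 = 1067, q_5 = 5*19 + 17 = 112.
q_5 = 112 > 60, so the last convergent with denominator <= 60 is p_4/q_4 = 181/19.
The closest fraction with denominator <= 60 is either p_4/q_4 or the intermediate fraction (k*p_4 + p_3)/(k*q_4 + q_3) with the largest k >= 1 whose denominator stays <= 60; these approach x as k grows, and every other convergent or intermediate fraction in range is farther away.
Largest k: floor((60 - q_3)/q_4) = floor((60 - 17)/19) = 2.
That gives (2*181 + 162)/(2*19 + 17) = 524/55.
Compare the errors: |x - 181/19| = |1067*19 - 181*112|/(112*19) = 1/2128, and |x - 524/55| = |1067*55 - 524*112|/(112*55) = 3/6160.
Cross-multiplying, 1*6160 = 6160 < 6384 = 3*2128, so 1/2128 is smaller: the convergent 181/19 is closer to x than 524/55.

181/19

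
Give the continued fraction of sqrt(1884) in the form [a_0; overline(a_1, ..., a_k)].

[43; overline(2, 2, 7, 2, 28, 2, 7, 2, 2, 86)]

Write x_i = (sqrt(1884) + m_i)/d_i with (m_0, d_0) = (0, 1). a_0 = floor(sqrt(1884)) = 43, since 43^2 = 1849 <= 1884 < 1936 = 44^2.
Iterate m_{i+1} = d_i*a_i - m_i, d_{i+1} = (1884 - m_{i+1}^2)/d_i, a_{i+1} = floor((a_0 + m_{i+1})/d_{i+1}):
  m_1 = 1*43 - 0 = 43, d_1 = (1884 - 43^2)/1 = 35/1 = 35, a_1 = floor((43 + 43)/35) = 2.
  m_2 = 35*2 - 43 = 27, d_2 = (1884 - 27^2)/35 = 1155/35 = 33, a_2 = floor((43 + 27)/33) = 2.
  m_3 = 33*2 - 27 = 39, d_3 = (1884 - 39^2)/33 = 363/33 = 11, a_3 = floor((43 + 39)/11) = 7.
  m_4 = 11*7 - 39 = 38, d_4 = (1884 - 38^2)/11 = 440/11 = 40, a_4 = floor((43 + 38)/40) = 2.
  m_5 = 40*2 - 38 = 42, d_5 = (1884 - 42^2)/40 = 120/40 = 3, a_5 = floor((43 + 42)/3) = 28.
  m_6 = 3*28 - 42 = 42, d_6 = (1884 - 42^2)/3 = 120/3 = 40, a_6 = floor((43 + 42)/40) = 2.
  m_7 = 40*2 - 42 = 38, d_7 = (1884 - 38^2)/40 = 440/40 = 11, a_7 = floor((43 + 38)/11) = 7.
  m_8 = 11*7 - 38 = 39, d_8 = (1884 - 39^2)/11 = 363/11 = 33, a_8 = floor((43 + 39)/33) = 2.
  m_9 = 33*2 - 39 = 27, d_9 = (1884 - 27^2)/33 = 1155/33 = 35, a_9 = floor((43 + 27)/35) = 2.
  m_10 = 35*2 - 27 = 43, d_10 = (1884 - 43^2)/35 = 35/35 = 1, a_10 = floor((43 + 43)/1) = 86.
  m_11 = 1*86 - 43 = 43, d_11 = (1884 - 43^2)/1 = 35/1 = 35: (m_11, d_11) = (m_1, d_1) = (43, 35), so from here the quotients repeat a_1, ..., a_10; the period length is 10.
Hence the expansion of sqrt(1884) is a_0 = 43 followed by the repeating block 2, 2, 7, 2, 28, 2, 7, 2, 2, 86 (period 10).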